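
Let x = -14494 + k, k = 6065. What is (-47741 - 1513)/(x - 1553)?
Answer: 24627/4991 ≈ 4.9343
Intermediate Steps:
x = -8429 (x = -14494 + 6065 = -8429)
(-47741 - 1513)/(x - 1553) = (-47741 - 1513)/(-8429 - 1553) = -49254/(-9982) = -49254*(-1/9982) = 24627/4991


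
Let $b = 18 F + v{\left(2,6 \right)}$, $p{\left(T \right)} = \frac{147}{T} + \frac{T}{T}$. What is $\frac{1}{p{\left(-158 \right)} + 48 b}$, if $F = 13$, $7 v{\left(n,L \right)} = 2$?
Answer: $\frac{1106}{12437837} \approx 8.8922 \cdot 10^{-5}$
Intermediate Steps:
$v{\left(n,L \right)} = \frac{2}{7}$ ($v{\left(n,L \right)} = \frac{1}{7} \cdot 2 = \frac{2}{7}$)
$p{\left(T \right)} = 1 + \frac{147}{T}$ ($p{\left(T \right)} = \frac{147}{T} + 1 = 1 + \frac{147}{T}$)
$b = \frac{1640}{7}$ ($b = 18 \cdot 13 + \frac{2}{7} = 234 + \frac{2}{7} = \frac{1640}{7} \approx 234.29$)
$\frac{1}{p{\left(-158 \right)} + 48 b} = \frac{1}{\frac{147 - 158}{-158} + 48 \cdot \frac{1640}{7}} = \frac{1}{\left(- \frac{1}{158}\right) \left(-11\right) + \frac{78720}{7}} = \frac{1}{\frac{11}{158} + \frac{78720}{7}} = \frac{1}{\frac{12437837}{1106}} = \frac{1106}{12437837}$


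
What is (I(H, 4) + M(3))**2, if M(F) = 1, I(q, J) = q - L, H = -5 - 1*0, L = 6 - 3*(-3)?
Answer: 361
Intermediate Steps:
L = 15 (L = 6 + 9 = 15)
H = -5 (H = -5 + 0 = -5)
I(q, J) = -15 + q (I(q, J) = q - 1*15 = q - 15 = -15 + q)
(I(H, 4) + M(3))**2 = ((-15 - 5) + 1)**2 = (-20 + 1)**2 = (-19)**2 = 361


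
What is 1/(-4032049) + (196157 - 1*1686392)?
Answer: -6008700541516/4032049 ≈ -1.4902e+6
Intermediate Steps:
1/(-4032049) + (196157 - 1*1686392) = -1/4032049 + (196157 - 1686392) = -1/4032049 - 1490235 = -6008700541516/4032049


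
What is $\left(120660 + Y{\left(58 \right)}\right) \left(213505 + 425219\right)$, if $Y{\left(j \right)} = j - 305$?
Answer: $76910673012$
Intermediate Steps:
$Y{\left(j \right)} = -305 + j$
$\left(120660 + Y{\left(58 \right)}\right) \left(213505 + 425219\right) = \left(120660 + \left(-305 + 58\right)\right) \left(213505 + 425219\right) = \left(120660 - 247\right) 638724 = 120413 \cdot 638724 = 76910673012$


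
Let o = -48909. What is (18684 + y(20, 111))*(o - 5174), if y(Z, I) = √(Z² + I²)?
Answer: -1010486772 - 54083*√12721 ≈ -1.0166e+9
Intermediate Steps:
y(Z, I) = √(I² + Z²)
(18684 + y(20, 111))*(o - 5174) = (18684 + √(111² + 20²))*(-48909 - 5174) = (18684 + √(12321 + 400))*(-54083) = (18684 + √12721)*(-54083) = -1010486772 - 54083*√12721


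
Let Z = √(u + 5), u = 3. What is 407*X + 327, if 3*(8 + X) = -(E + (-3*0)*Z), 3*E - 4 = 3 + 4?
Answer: -30838/9 ≈ -3426.4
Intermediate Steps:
Z = 2*√2 (Z = √(3 + 5) = √8 = 2*√2 ≈ 2.8284)
E = 11/3 (E = 4/3 + (3 + 4)/3 = 4/3 + (⅓)*7 = 4/3 + 7/3 = 11/3 ≈ 3.6667)
X = -83/9 (X = -8 + (-(11/3 + (-3*0)*(2*√2)))/3 = -8 + (-(11/3 + 0*(2*√2)))/3 = -8 + (-(11/3 + 0))/3 = -8 + (-1*11/3)/3 = -8 + (⅓)*(-11/3) = -8 - 11/9 = -83/9 ≈ -9.2222)
407*X + 327 = 407*(-83/9) + 327 = -33781/9 + 327 = -30838/9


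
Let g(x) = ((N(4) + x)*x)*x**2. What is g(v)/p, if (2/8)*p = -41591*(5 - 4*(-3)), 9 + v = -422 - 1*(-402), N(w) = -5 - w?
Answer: -24389/74426 ≈ -0.32769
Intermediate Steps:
v = -29 (v = -9 + (-422 - 1*(-402)) = -9 + (-422 + 402) = -9 - 20 = -29)
p = -2828188 (p = 4*(-41591*(5 - 4*(-3))) = 4*(-41591*(5 + 12)) = 4*(-41591*17) = 4*(-707047) = -2828188)
g(x) = x**3*(-9 + x) (g(x) = (((-5 - 1*4) + x)*x)*x**2 = (((-5 - 4) + x)*x)*x**2 = ((-9 + x)*x)*x**2 = (x*(-9 + x))*x**2 = x**3*(-9 + x))
g(v)/p = ((-29)**3*(-9 - 29))/(-2828188) = -24389*(-38)*(-1/2828188) = 926782*(-1/2828188) = -24389/74426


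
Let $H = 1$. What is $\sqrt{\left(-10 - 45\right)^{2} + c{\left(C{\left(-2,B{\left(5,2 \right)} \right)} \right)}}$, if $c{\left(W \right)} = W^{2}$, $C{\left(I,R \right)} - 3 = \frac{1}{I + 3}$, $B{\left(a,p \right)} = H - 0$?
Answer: $\sqrt{3041} \approx 55.145$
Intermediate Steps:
$B{\left(a,p \right)} = 1$ ($B{\left(a,p \right)} = 1 - 0 = 1 + 0 = 1$)
$C{\left(I,R \right)} = 3 + \frac{1}{3 + I}$ ($C{\left(I,R \right)} = 3 + \frac{1}{I + 3} = 3 + \frac{1}{3 + I}$)
$\sqrt{\left(-10 - 45\right)^{2} + c{\left(C{\left(-2,B{\left(5,2 \right)} \right)} \right)}} = \sqrt{\left(-10 - 45\right)^{2} + \left(\frac{10 + 3 \left(-2\right)}{3 - 2}\right)^{2}} = \sqrt{\left(-55\right)^{2} + \left(\frac{10 - 6}{1}\right)^{2}} = \sqrt{3025 + \left(1 \cdot 4\right)^{2}} = \sqrt{3025 + 4^{2}} = \sqrt{3025 + 16} = \sqrt{3041}$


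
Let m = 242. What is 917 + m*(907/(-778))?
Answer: 246966/389 ≈ 634.87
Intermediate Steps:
917 + m*(907/(-778)) = 917 + 242*(907/(-778)) = 917 + 242*(907*(-1/778)) = 917 + 242*(-907/778) = 917 - 109747/389 = 246966/389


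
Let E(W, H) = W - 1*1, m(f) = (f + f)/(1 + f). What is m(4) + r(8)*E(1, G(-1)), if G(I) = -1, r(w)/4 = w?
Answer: 8/5 ≈ 1.6000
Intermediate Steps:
r(w) = 4*w
m(f) = 2*f/(1 + f) (m(f) = (2*f)/(1 + f) = 2*f/(1 + f))
E(W, H) = -1 + W (E(W, H) = W - 1 = -1 + W)
m(4) + r(8)*E(1, G(-1)) = 2*4/(1 + 4) + (4*8)*(-1 + 1) = 2*4/5 + 32*0 = 2*4*(1/5) + 0 = 8/5 + 0 = 8/5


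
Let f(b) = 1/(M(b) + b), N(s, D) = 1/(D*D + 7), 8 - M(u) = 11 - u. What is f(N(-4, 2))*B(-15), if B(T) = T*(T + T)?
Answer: -4950/31 ≈ -159.68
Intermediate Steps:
M(u) = -3 + u (M(u) = 8 - (11 - u) = 8 + (-11 + u) = -3 + u)
N(s, D) = 1/(7 + D**2) (N(s, D) = 1/(D**2 + 7) = 1/(7 + D**2))
f(b) = 1/(-3 + 2*b) (f(b) = 1/((-3 + b) + b) = 1/(-3 + 2*b))
B(T) = 2*T**2 (B(T) = T*(2*T) = 2*T**2)
f(N(-4, 2))*B(-15) = (2*(-15)**2)/(-3 + 2/(7 + 2**2)) = (2*225)/(-3 + 2/(7 + 4)) = 450/(-3 + 2/11) = 450/(-31/11) = -11/31*450 = -4950/31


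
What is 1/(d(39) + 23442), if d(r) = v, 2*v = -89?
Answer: 2/46795 ≈ 4.2740e-5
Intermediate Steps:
v = -89/2 (v = (½)*(-89) = -89/2 ≈ -44.500)
d(r) = -89/2
1/(d(39) + 23442) = 1/(-89/2 + 23442) = 1/(46795/2) = 2/46795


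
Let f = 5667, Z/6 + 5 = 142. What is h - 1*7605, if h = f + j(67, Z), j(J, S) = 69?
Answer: -1869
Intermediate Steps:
Z = 822 (Z = -30 + 6*142 = -30 + 852 = 822)
h = 5736 (h = 5667 + 69 = 5736)
h - 1*7605 = 5736 - 1*7605 = 5736 - 7605 = -1869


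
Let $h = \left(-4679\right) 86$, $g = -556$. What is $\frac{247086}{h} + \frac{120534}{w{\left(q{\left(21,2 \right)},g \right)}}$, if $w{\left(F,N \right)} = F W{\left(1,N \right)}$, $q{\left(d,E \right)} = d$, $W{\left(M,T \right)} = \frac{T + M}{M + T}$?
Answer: $\frac{8082828265}{1408379} \approx 5739.1$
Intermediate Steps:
$W{\left(M,T \right)} = 1$ ($W{\left(M,T \right)} = \frac{M + T}{M + T} = 1$)
$w{\left(F,N \right)} = F$ ($w{\left(F,N \right)} = F 1 = F$)
$h = -402394$
$\frac{247086}{h} + \frac{120534}{w{\left(q{\left(21,2 \right)},g \right)}} = \frac{247086}{-402394} + \frac{120534}{21} = 247086 \left(- \frac{1}{402394}\right) + 120534 \cdot \frac{1}{21} = - \frac{123543}{201197} + \frac{40178}{7} = \frac{8082828265}{1408379}$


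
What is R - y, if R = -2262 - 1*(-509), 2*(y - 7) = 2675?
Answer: -6195/2 ≈ -3097.5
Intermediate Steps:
y = 2689/2 (y = 7 + (1/2)*2675 = 7 + 2675/2 = 2689/2 ≈ 1344.5)
R = -1753 (R = -2262 + 509 = -1753)
R - y = -1753 - 1*2689/2 = -1753 - 2689/2 = -6195/2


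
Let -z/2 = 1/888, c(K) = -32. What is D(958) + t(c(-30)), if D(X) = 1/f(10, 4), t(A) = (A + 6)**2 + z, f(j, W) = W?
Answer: 150127/222 ≈ 676.25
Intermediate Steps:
z = -1/444 (z = -2/888 = -2*1/888 = -1/444 ≈ -0.0022523)
t(A) = -1/444 + (6 + A)**2 (t(A) = (A + 6)**2 - 1/444 = (6 + A)**2 - 1/444 = -1/444 + (6 + A)**2)
D(X) = 1/4
D(958) + t(c(-30)) = 1/4 + (-1/444 + (6 - 32)**2) = 1/4 + (-1/444 + (-26)**2) = 1/4 + (-1/444 + 676) = 1/4 + 300143/444 = 150127/222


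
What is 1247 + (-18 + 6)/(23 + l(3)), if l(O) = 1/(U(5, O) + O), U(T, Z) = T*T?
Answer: 267993/215 ≈ 1246.5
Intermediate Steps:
U(T, Z) = T²
l(O) = 1/(25 + O) (l(O) = 1/(5² + O) = 1/(25 + O))
1247 + (-18 + 6)/(23 + l(3)) = 1247 + (-18 + 6)/(23 + 1/(25 + 3)) = 1247 - 12/(23 + 1/28) = 1247 - 12/(645/28) = 1247 + (28/645)*(-12) = 1247 - 112/215 = 267993/215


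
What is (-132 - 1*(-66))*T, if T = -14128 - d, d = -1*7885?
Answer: 412038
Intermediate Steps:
d = -7885
T = -6243 (T = -14128 - 1*(-7885) = -14128 + 7885 = -6243)
(-132 - 1*(-66))*T = (-132 - 1*(-66))*(-6243) = (-132 + 66)*(-6243) = -66*(-6243) = 412038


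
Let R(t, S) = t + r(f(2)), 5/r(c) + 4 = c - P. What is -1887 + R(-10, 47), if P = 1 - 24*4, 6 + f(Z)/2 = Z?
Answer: -157446/83 ≈ -1896.9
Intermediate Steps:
f(Z) = -12 + 2*Z
P = -95 (P = 1 - 4*24 = 1 - 96 = -95)
r(c) = 5/(91 + c) (r(c) = 5/(-4 + (c - 1*(-95))) = 5/(-4 + (c + 95)) = 5/(-4 + (95 + c)) = 5/(91 + c))
R(t, S) = 5/83 + t (R(t, S) = t + 5/(91 + (-12 + 2*2)) = t + 5/(91 + (-12 + 4)) = t + 5/(91 - 8) = t + 5/83 = 5/83 + t)
-1887 + R(-10, 47) = -1887 + (5/83 - 10) = -1887 - 825/83 = -157446/83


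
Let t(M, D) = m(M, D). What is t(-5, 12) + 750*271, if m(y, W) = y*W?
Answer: 203190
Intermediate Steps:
m(y, W) = W*y
t(M, D) = D*M
t(-5, 12) + 750*271 = 12*(-5) + 750*271 = -60 + 203250 = 203190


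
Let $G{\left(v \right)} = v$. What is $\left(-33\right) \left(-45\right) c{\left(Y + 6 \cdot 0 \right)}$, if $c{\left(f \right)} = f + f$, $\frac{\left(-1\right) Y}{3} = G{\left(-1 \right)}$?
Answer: $8910$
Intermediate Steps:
$Y = 3$ ($Y = \left(-3\right) \left(-1\right) = 3$)
$c{\left(f \right)} = 2 f$
$\left(-33\right) \left(-45\right) c{\left(Y + 6 \cdot 0 \right)} = \left(-33\right) \left(-45\right) 2 \left(3 + 6 \cdot 0\right) = 1485 \cdot 2 \left(3 + 0\right) = 1485 \cdot 2 \cdot 3 = 1485 \cdot 6 = 8910$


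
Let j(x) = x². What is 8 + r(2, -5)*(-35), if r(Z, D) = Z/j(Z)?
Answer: -19/2 ≈ -9.5000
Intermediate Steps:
r(Z, D) = 1/Z (r(Z, D) = Z/(Z²) = Z/Z² = 1/Z)
8 + r(2, -5)*(-35) = 8 - 35/2 = -19/2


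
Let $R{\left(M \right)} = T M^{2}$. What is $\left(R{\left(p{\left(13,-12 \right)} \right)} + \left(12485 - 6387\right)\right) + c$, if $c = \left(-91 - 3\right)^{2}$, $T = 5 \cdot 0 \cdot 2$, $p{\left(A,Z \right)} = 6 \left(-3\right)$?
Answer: $14934$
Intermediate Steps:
$p{\left(A,Z \right)} = -18$
$T = 0$ ($T = 0 \cdot 2 = 0$)
$R{\left(M \right)} = 0$ ($R{\left(M \right)} = 0 M^{2} = 0$)
$c = 8836$ ($c = \left(-94\right)^{2} = 8836$)
$\left(R{\left(p{\left(13,-12 \right)} \right)} + \left(12485 - 6387\right)\right) + c = \left(0 + \left(12485 - 6387\right)\right) + 8836 = \left(0 + 6098\right) + 8836 = 6098 + 8836 = 14934$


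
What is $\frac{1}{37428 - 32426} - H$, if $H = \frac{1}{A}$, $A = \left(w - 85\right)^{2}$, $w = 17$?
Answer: $- \frac{189}{11564624} \approx -1.6343 \cdot 10^{-5}$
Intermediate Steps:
$A = 4624$ ($A = \left(17 - 85\right)^{2} = \left(-68\right)^{2} = 4624$)
$H = \frac{1}{4624} \approx 0.00021626$
$\frac{1}{37428 - 32426} - H = \frac{1}{37428 - 32426} - \frac{1}{4624} = \frac{1}{5002} - \frac{1}{4624} = - \frac{189}{11564624}$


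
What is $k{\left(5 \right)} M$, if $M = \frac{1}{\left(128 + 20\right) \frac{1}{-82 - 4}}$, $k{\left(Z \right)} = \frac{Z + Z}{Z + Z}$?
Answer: $- \frac{43}{74} \approx -0.58108$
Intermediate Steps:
$k{\left(Z \right)} = 1$ ($k{\left(Z \right)} = \frac{2 Z}{2 Z} = 2 Z \frac{1}{2 Z} = 1$)
$M = - \frac{43}{74}$ ($M = \frac{1}{148 \frac{1}{-86}} = \frac{1}{148 \left(- \frac{1}{86}\right)} = \frac{1}{- \frac{74}{43}} = - \frac{43}{74} \approx -0.58108$)
$k{\left(5 \right)} M = 1 \left(- \frac{43}{74}\right) = - \frac{43}{74}$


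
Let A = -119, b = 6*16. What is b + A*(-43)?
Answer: 5213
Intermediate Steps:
b = 96
b + A*(-43) = 96 - 119*(-43) = 96 + 5117 = 5213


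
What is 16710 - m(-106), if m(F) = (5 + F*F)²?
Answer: -126343371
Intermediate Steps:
m(F) = (5 + F²)²
16710 - m(-106) = 16710 - (5 + (-106)²)² = 16710 - (5 + 11236)² = 16710 - 1*11241² = 16710 - 1*126360081 = 16710 - 126360081 = -126343371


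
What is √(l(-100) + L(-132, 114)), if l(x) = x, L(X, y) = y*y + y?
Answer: √13010 ≈ 114.06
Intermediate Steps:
L(X, y) = y + y² (L(X, y) = y² + y = y + y²)
√(l(-100) + L(-132, 114)) = √(-100 + 114*(1 + 114)) = √(-100 + 114*115) = √(-100 + 13110) = √13010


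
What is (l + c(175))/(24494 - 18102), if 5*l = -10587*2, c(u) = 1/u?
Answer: -741089/1118600 ≈ -0.66251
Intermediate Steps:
l = -21174/5 (l = (-10587*2)/5 = (1/5)*(-21174) = -21174/5 ≈ -4234.8)
(l + c(175))/(24494 - 18102) = (-21174/5 + 1/175)/(24494 - 18102) = (-21174/5 + 1/175)/6392 = -741089/175*1/6392 = -741089/1118600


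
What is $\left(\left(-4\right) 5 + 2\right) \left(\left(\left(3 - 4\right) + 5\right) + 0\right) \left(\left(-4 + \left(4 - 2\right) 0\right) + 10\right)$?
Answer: $-432$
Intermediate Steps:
$\left(\left(-4\right) 5 + 2\right) \left(\left(\left(3 - 4\right) + 5\right) + 0\right) \left(\left(-4 + \left(4 - 2\right) 0\right) + 10\right) = \left(-20 + 2\right) \left(\left(-1 + 5\right) + 0\right) \left(\left(-4 + 2 \cdot 0\right) + 10\right) = - 18 \left(4 + 0\right) \left(\left(-4 + 0\right) + 10\right) = \left(-18\right) 4 \left(-4 + 10\right) = \left(-72\right) 6 = -432$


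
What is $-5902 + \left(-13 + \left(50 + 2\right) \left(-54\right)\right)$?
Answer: $-8723$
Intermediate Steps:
$-5902 + \left(-13 + \left(50 + 2\right) \left(-54\right)\right) = -5902 + \left(-13 + 52 \left(-54\right)\right) = -5902 - 2821 = -8723$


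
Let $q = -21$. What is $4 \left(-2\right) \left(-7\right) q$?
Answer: $-1176$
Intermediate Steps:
$4 \left(-2\right) \left(-7\right) q = 4 \left(-2\right) \left(-7\right) \left(-21\right) = \left(-8\right) \left(-7\right) \left(-21\right) = 56 \left(-21\right) = -1176$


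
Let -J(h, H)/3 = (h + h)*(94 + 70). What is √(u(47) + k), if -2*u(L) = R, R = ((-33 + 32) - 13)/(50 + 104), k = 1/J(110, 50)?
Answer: √33277035/27060 ≈ 0.21318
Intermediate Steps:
J(h, H) = -984*h (J(h, H) = -3*(h + h)*(94 + 70) = -3*2*h*164 = -984*h)
k = -1/108240 (k = 1/(-984*110) = 1/(-108240) = -1/108240 ≈ -9.2387e-6)
R = -1/11 (R = (-1 - 13)/154 = -14*1/154 = -1/11 ≈ -0.090909)
u(L) = 1/22 (u(L) = -½*(-1/11) = 1/22)
√(u(47) + k) = √(1/22 - 1/108240) = √(4919/108240) = √33277035/27060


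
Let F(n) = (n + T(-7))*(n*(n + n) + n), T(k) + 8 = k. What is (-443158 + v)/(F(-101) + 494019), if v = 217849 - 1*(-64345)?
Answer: 160964/1860897 ≈ 0.086498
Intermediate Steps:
T(k) = -8 + k
v = 282194 (v = 217849 + 64345 = 282194)
F(n) = (-15 + n)*(n + 2*n²) (F(n) = (n + (-8 - 7))*(n*(n + n) + n) = (n - 15)*(n*(2*n) + n) = (-15 + n)*(2*n² + n) = (-15 + n)*(n + 2*n²))
(-443158 + v)/(F(-101) + 494019) = (-443158 + 282194)/(-101*(-15 - 29*(-101) + 2*(-101)²) + 494019) = -160964/(-101*(-15 + 2929 + 2*10201) + 494019) = -160964/(-101*(-15 + 2929 + 20402) + 494019) = -160964/(-101*23316 + 494019) = -160964/(-2354916 + 494019) = -160964/(-1860897) = -160964*(-1/1860897) = 160964/1860897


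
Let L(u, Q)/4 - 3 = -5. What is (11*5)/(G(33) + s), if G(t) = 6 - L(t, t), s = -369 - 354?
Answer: -55/709 ≈ -0.077574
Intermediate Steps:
L(u, Q) = -8 (L(u, Q) = 12 + 4*(-5) = 12 - 20 = -8)
s = -723
G(t) = 14 (G(t) = 6 - 1*(-8) = 6 + 8 = 14)
(11*5)/(G(33) + s) = (11*5)/(14 - 723) = 55/(-709) = -1/709*55 = -55/709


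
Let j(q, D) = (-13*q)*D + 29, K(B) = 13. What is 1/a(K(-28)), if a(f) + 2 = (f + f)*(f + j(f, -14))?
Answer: 1/62606 ≈ 1.5973e-5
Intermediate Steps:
j(q, D) = 29 - 13*D*q (j(q, D) = -13*D*q + 29 = 29 - 13*D*q)
a(f) = -2 + 2*f*(29 + 183*f) (a(f) = -2 + (f + f)*(f + (29 - 13*(-14)*f)) = -2 + (2*f)*(f + (29 + 182*f)) = -2 + (2*f)*(29 + 183*f) = -2 + 2*f*(29 + 183*f))
1/a(K(-28)) = 1/(-2 + 58*13 + 366*13²) = 1/(-2 + 754 + 366*169) = 1/(-2 + 754 + 61854) = 1/62606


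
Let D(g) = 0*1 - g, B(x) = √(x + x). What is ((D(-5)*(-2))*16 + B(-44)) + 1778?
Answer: 1618 + 2*I*√22 ≈ 1618.0 + 9.3808*I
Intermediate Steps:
B(x) = √2*√x (B(x) = √(2*x) = √2*√x)
D(g) = -g (D(g) = 0 - g = -g)
((D(-5)*(-2))*16 + B(-44)) + 1778 = ((-1*(-5)*(-2))*16 + √2*√(-44)) + 1778 = ((5*(-2))*16 + √2*(2*I*√11)) + 1778 = (-10*16 + 2*I*√22) + 1778 = (-160 + 2*I*√22) + 1778 = 1618 + 2*I*√22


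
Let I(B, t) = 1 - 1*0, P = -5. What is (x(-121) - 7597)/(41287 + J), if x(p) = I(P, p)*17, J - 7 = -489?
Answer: -1516/8161 ≈ -0.18576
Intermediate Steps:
I(B, t) = 1 (I(B, t) = 1 + 0 = 1)
J = -482 (J = 7 - 489 = -482)
x(p) = 17 (x(p) = 1*17 = 17)
(x(-121) - 7597)/(41287 + J) = (17 - 7597)/(41287 - 482) = -7580/40805 = -7580*1/40805 = -1516/8161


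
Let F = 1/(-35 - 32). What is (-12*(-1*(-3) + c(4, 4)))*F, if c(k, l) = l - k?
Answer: 36/67 ≈ 0.53731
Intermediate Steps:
F = -1/67 (F = 1/(-67) = -1/67 ≈ -0.014925)
(-12*(-1*(-3) + c(4, 4)))*F = -12*(-1*(-3) + (4 - 1*4))*(-1/67) = -12*(3 + (4 - 4))*(-1/67) = -12*(3 + 0)*(-1/67) = -12*3*(-1/67) = -36*(-1/67) = 36/67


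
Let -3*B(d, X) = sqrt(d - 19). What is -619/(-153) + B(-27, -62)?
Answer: 619/153 - I*sqrt(46)/3 ≈ 4.0458 - 2.2608*I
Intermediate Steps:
B(d, X) = -sqrt(-19 + d)/3 (B(d, X) = -sqrt(d - 19)/3 = -sqrt(-19 + d)/3)
-619/(-153) + B(-27, -62) = -619/(-153) - sqrt(-19 - 27)/3 = -619*(-1/153) - I*sqrt(46)/3 = 619/153 - I*sqrt(46)/3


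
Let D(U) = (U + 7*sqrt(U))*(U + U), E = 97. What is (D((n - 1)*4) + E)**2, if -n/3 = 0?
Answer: 4097 - 28896*I ≈ 4097.0 - 28896.0*I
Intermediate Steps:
n = 0 (n = -3*0 = 0)
D(U) = 2*U*(U + 7*sqrt(U)) (D(U) = (U + 7*sqrt(U))*(2*U) = 2*U*(U + 7*sqrt(U)))
(D((n - 1)*4) + E)**2 = ((2*((0 - 1)*4)**2 + 14*((0 - 1)*4)**(3/2)) + 97)**2 = ((2*(-1*4)**2 + 14*(-1*4)**(3/2)) + 97)**2 = ((2*(-4)**2 + 14*(-4)**(3/2)) + 97)**2 = ((2*16 + 14*(-8*I)) + 97)**2 = ((32 - 112*I) + 97)**2 = (129 - 112*I)**2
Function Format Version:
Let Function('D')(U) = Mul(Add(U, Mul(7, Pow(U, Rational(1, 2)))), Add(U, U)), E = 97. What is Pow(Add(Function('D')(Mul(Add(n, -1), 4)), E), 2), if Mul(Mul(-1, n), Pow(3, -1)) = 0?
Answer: Add(4097, Mul(-28896, I)) ≈ Add(4097.0, Mul(-28896., I))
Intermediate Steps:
n = 0 (n = Mul(-3, 0) = 0)
Function('D')(U) = Mul(2, U, Add(U, Mul(7, Pow(U, Rational(1, 2))))) (Function('D')(U) = Mul(Add(U, Mul(7, Pow(U, Rational(1, 2)))), Mul(2, U)) = Mul(2, U, Add(U, Mul(7, Pow(U, Rational(1, 2))))))
Pow(Add(Function('D')(Mul(Add(n, -1), 4)), E), 2) = Pow(Add(Add(Mul(2, Pow(Mul(Add(0, -1), 4), 2)), Mul(14, Pow(Mul(Add(0, -1), 4), Rational(3, 2)))), 97), 2) = Pow(Add(Add(Mul(2, Pow(Mul(-1, 4), 2)), Mul(14, Pow(Mul(-1, 4), Rational(3, 2)))), 97), 2) = Pow(Add(Add(Mul(2, Pow(-4, 2)), Mul(14, Pow(-4, Rational(3, 2)))), 97), 2) = Pow(Add(Add(Mul(2, 16), Mul(14, Mul(-8, I))), 97), 2) = Pow(Add(Add(32, Mul(-112, I)), 97), 2) = Pow(Add(129, Mul(-112, I)), 2)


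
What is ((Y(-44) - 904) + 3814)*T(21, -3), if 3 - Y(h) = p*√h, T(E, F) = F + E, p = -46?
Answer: 52434 + 1656*I*√11 ≈ 52434.0 + 5492.3*I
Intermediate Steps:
T(E, F) = E + F
Y(h) = 3 + 46*√h (Y(h) = 3 - (-46)*√h = 3 + 46*√h)
((Y(-44) - 904) + 3814)*T(21, -3) = (((3 + 46*√(-44)) - 904) + 3814)*(21 - 3) = (((3 + 46*(2*I*√11)) - 904) + 3814)*18 = (((3 + 92*I*√11) - 904) + 3814)*18 = ((-901 + 92*I*√11) + 3814)*18 = (2913 + 92*I*√11)*18 = 52434 + 1656*I*√11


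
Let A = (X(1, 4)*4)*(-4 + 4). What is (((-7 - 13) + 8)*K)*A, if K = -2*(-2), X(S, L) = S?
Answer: 0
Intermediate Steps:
A = 0 (A = (1*4)*(-4 + 4) = 4*0 = 0)
K = 4
(((-7 - 13) + 8)*K)*A = (((-7 - 13) + 8)*4)*0 = ((-20 + 8)*4)*0 = -12*4*0 = -48*0 = 0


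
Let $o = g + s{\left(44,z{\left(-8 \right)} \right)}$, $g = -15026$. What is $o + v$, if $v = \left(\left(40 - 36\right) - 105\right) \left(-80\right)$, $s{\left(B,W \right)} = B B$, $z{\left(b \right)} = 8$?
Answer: $-5010$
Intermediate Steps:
$s{\left(B,W \right)} = B^{2}$
$o = -13090$ ($o = -15026 + 44^{2} = -15026 + 1936 = -13090$)
$v = 8080$ ($v = \left(\left(40 - 36\right) - 105\right) \left(-80\right) = \left(4 - 105\right) \left(-80\right) = \left(-101\right) \left(-80\right) = 8080$)
$o + v = -13090 + 8080 = -5010$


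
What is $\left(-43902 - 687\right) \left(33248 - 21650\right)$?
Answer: $-517143222$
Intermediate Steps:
$\left(-43902 - 687\right) \left(33248 - 21650\right) = \left(-44589\right) 11598 = -517143222$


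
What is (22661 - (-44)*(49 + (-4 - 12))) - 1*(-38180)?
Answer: 62293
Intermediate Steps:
(22661 - (-44)*(49 + (-4 - 12))) - 1*(-38180) = (22661 - (-44)*(49 - 16)) + 38180 = (22661 - (-44)*33) + 38180 = (22661 - 1*(-1452)) + 38180 = (22661 + 1452) + 38180 = 24113 + 38180 = 62293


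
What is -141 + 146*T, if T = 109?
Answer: 15773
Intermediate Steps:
-141 + 146*T = -141 + 146*109 = -141 + 15914 = 15773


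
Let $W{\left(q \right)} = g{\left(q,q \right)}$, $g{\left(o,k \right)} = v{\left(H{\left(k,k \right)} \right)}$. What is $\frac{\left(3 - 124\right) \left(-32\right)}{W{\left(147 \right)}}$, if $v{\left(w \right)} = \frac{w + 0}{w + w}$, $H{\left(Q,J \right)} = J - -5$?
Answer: $7744$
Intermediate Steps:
$H{\left(Q,J \right)} = 5 + J$ ($H{\left(Q,J \right)} = J + 5 = 5 + J$)
$v{\left(w \right)} = \frac{1}{2}$ ($v{\left(w \right)} = \frac{w}{2 w} = w \frac{1}{2 w} = \frac{1}{2}$)
$g{\left(o,k \right)} = \frac{1}{2}$
$W{\left(q \right)} = \frac{1}{2}$
$\frac{\left(3 - 124\right) \left(-32\right)}{W{\left(147 \right)}} = \left(3 - 124\right) \left(-32\right) \frac{1}{\frac{1}{2}} = \left(-121\right) \left(-32\right) 2 = 3872 \cdot 2 = 7744$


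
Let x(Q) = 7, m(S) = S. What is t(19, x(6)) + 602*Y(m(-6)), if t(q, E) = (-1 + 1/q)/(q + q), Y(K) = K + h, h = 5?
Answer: -217331/361 ≈ -602.03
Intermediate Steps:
Y(K) = 5 + K (Y(K) = K + 5 = 5 + K)
t(q, E) = (-1 + 1/q)/(2*q) (t(q, E) = (-1 + 1/q)/((2*q)) = (-1 + 1/q)*(1/(2*q)) = (-1 + 1/q)/(2*q))
t(19, x(6)) + 602*Y(m(-6)) = (½)*(1 - 1*19)/19² + 602*(5 - 6) = (½)*(1/361)*(1 - 19) + 602*(-1) = (½)*(1/361)*(-18) - 602 = -9/361 - 602 = -217331/361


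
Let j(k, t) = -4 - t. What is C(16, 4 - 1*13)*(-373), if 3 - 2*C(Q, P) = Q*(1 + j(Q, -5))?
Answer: 10817/2 ≈ 5408.5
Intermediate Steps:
C(Q, P) = 3/2 - Q (C(Q, P) = 3/2 - Q*(1 + (-4 - 1*(-5)))/2 = 3/2 - Q*(1 + (-4 + 5))/2 = 3/2 - Q*(1 + 1)/2 = 3/2 - Q*2/2 = 3/2 - Q)
C(16, 4 - 1*13)*(-373) = (3/2 - 1*16)*(-373) = (3/2 - 16)*(-373) = -29/2*(-373) = 10817/2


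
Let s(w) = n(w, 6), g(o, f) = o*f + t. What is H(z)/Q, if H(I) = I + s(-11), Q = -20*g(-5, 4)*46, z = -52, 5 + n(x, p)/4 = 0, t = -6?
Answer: -9/2990 ≈ -0.0030100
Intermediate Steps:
n(x, p) = -20 (n(x, p) = -20 + 4*0 = -20 + 0 = -20)
g(o, f) = -6 + f*o (g(o, f) = o*f - 6 = f*o - 6 = -6 + f*o)
s(w) = -20
Q = 23920 (Q = -20*(-6 + 4*(-5))*46 = -20*(-6 - 20)*46 = -20*(-26)*46 = 520*46 = 23920)
H(I) = -20 + I (H(I) = I - 20 = -20 + I)
H(z)/Q = (-20 - 52)/23920 = -72*1/23920 = -9/2990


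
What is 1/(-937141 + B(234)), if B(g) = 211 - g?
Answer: -1/937164 ≈ -1.0670e-6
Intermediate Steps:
1/(-937141 + B(234)) = 1/(-937141 + (211 - 1*234)) = 1/(-937141 + (211 - 234)) = 1/(-937141 - 23) = 1/(-937164) = -1/937164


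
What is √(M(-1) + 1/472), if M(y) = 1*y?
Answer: I*√55578/236 ≈ 0.99894*I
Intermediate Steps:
M(y) = y
√(M(-1) + 1/472) = √(-1 + 1/472) = √(-471/472) = I*√55578/236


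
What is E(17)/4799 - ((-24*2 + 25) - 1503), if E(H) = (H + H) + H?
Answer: 7323325/4799 ≈ 1526.0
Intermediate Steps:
E(H) = 3*H (E(H) = 2*H + H = 3*H)
E(17)/4799 - ((-24*2 + 25) - 1503) = (3*17)/4799 - ((-24*2 + 25) - 1503) = 51*(1/4799) - ((-48 + 25) - 1503) = 51/4799 - (-23 - 1503) = 51/4799 - 1*(-1526) = 51/4799 + 1526 = 7323325/4799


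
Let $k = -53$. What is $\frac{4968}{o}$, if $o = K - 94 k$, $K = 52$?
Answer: $\frac{828}{839} \approx 0.98689$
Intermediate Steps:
$o = 5034$ ($o = 52 - -4982 = 52 + 4982 = 5034$)
$\frac{4968}{o} = \frac{4968}{5034} = 4968 \cdot \frac{1}{5034} = \frac{828}{839}$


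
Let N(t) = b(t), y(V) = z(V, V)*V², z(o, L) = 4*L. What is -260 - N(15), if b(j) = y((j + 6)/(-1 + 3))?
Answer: -9781/2 ≈ -4890.5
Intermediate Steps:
y(V) = 4*V³ (y(V) = (4*V)*V² = 4*V³)
b(j) = 4*(3 + j/2)³ (b(j) = 4*((j + 6)/(-1 + 3))³ = 4*((6 + j)/2)³ = 4*((6 + j)*(½))³ = 4*(3 + j/2)³)
N(t) = (6 + t)³/2
-260 - N(15) = -260 - (6 + 15)³/2 = -260 - 21³/2 = -260 - 9261/2 = -9781/2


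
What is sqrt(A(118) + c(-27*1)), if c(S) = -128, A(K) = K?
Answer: I*sqrt(10) ≈ 3.1623*I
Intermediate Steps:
sqrt(A(118) + c(-27*1)) = sqrt(118 - 128) = sqrt(-10) = I*sqrt(10)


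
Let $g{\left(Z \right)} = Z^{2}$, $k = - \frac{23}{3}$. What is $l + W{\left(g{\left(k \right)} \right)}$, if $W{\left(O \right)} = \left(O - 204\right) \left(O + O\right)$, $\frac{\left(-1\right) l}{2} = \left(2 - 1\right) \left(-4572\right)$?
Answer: $- \frac{642142}{81} \approx -7927.7$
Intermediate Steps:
$l = 9144$ ($l = - 2 \left(2 - 1\right) \left(-4572\right) = - 2 \cdot 1 \left(-4572\right) = \left(-2\right) \left(-4572\right) = 9144$)
$k = - \frac{23}{3}$ ($k = \left(-23\right) \frac{1}{3} = - \frac{23}{3} \approx -7.6667$)
$W{\left(O \right)} = 2 O \left(-204 + O\right)$ ($W{\left(O \right)} = \left(-204 + O\right) 2 O = 2 O \left(-204 + O\right)$)
$l + W{\left(g{\left(k \right)} \right)} = 9144 + 2 \left(- \frac{23}{3}\right)^{2} \left(-204 + \left(- \frac{23}{3}\right)^{2}\right) = 9144 + 2 \cdot \frac{529}{9} \left(-204 + \frac{529}{9}\right) = 9144 + 2 \cdot \frac{529}{9} \left(- \frac{1307}{9}\right) = 9144 - \frac{1382806}{81} = - \frac{642142}{81}$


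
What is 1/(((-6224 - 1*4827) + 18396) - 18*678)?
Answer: -1/4859 ≈ -0.00020580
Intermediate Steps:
1/(((-6224 - 1*4827) + 18396) - 18*678) = 1/(((-6224 - 4827) + 18396) - 12204) = 1/((-11051 + 18396) - 12204) = 1/(7345 - 12204) = 1/(-4859) = -1/4859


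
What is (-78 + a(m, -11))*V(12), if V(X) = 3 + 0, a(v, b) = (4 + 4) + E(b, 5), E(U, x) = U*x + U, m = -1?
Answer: -408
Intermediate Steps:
E(U, x) = U + U*x
a(v, b) = 8 + 6*b (a(v, b) = (4 + 4) + b*(1 + 5) = 8 + b*6 = 8 + 6*b)
V(X) = 3
(-78 + a(m, -11))*V(12) = (-78 + (8 + 6*(-11)))*3 = (-78 + (8 - 66))*3 = (-78 - 58)*3 = -136*3 = -408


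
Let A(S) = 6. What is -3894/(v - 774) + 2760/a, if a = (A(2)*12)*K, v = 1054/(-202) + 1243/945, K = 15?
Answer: 2526322108/334111059 ≈ 7.5613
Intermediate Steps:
v = -372472/95445 (v = 1054*(-1/202) + 1243*(1/945) = -527/101 + 1243/945 = -372472/95445 ≈ -3.9025)
a = 1080 (a = (6*12)*15 = 72*15 = 1080)
-3894/(v - 774) + 2760/a = -3894/(-372472/95445 - 774) + 2760/1080 = -3894/(-74246902/95445) + 2760*(1/1080) = -3894*(-95445/74246902) + 23/9 = 185831415/37123451 + 23/9 = 2526322108/334111059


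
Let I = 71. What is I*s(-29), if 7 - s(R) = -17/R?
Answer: 13206/29 ≈ 455.38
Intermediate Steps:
s(R) = 7 + 17/R (s(R) = 7 - (-17)/R = 7 + 17/R)
I*s(-29) = 71*(7 + 17/(-29)) = 71*(7 + 17*(-1/29)) = 71*(7 - 17/29) = 71*(186/29) = 13206/29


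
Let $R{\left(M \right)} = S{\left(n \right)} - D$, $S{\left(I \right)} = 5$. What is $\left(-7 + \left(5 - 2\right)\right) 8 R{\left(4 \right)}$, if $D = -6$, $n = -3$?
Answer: $-352$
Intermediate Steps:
$R{\left(M \right)} = 11$ ($R{\left(M \right)} = 5 - -6 = 5 + 6 = 11$)
$\left(-7 + \left(5 - 2\right)\right) 8 R{\left(4 \right)} = \left(-7 + \left(5 - 2\right)\right) 8 \cdot 11 = \left(-7 + 3\right) 8 \cdot 11 = \left(-4\right) 8 \cdot 11 = \left(-32\right) 11 = -352$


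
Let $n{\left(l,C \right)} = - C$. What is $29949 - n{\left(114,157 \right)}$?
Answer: $30106$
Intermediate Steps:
$29949 - n{\left(114,157 \right)} = 29949 - \left(-1\right) 157 = 29949 - -157 = 29949 + 157 = 30106$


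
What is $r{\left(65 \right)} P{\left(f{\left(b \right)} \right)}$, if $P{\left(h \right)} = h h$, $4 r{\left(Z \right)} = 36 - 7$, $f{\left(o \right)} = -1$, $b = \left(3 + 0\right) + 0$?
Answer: $\frac{29}{4} \approx 7.25$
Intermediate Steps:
$b = 3$ ($b = 3 + 0 = 3$)
$r{\left(Z \right)} = \frac{29}{4}$ ($r{\left(Z \right)} = \frac{36 - 7}{4} = \frac{1}{4} \cdot 29 = \frac{29}{4}$)
$P{\left(h \right)} = h^{2}$
$r{\left(65 \right)} P{\left(f{\left(b \right)} \right)} = \frac{29 \left(-1\right)^{2}}{4} = \frac{29}{4} \cdot 1 = \frac{29}{4}$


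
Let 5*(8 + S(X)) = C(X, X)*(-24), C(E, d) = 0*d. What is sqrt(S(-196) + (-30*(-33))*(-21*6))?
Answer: 2*I*sqrt(31187) ≈ 353.2*I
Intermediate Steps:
C(E, d) = 0
S(X) = -8 (S(X) = -8 + (0*(-24))/5 = -8 + (1/5)*0 = -8 + 0 = -8)
sqrt(S(-196) + (-30*(-33))*(-21*6)) = sqrt(-8 + (-30*(-33))*(-21*6)) = sqrt(-8 + 990*(-126)) = sqrt(-8 - 124740) = sqrt(-124748) = 2*I*sqrt(31187)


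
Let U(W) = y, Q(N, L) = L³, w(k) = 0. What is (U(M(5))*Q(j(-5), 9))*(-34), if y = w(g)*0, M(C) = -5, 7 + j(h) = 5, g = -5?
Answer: 0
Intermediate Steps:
j(h) = -2 (j(h) = -7 + 5 = -2)
y = 0 (y = 0*0 = 0)
U(W) = 0
(U(M(5))*Q(j(-5), 9))*(-34) = (0*9³)*(-34) = (0*729)*(-34) = 0*(-34) = 0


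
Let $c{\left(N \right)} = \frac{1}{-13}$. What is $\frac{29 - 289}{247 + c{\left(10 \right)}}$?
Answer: $- \frac{338}{321} \approx -1.053$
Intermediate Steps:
$c{\left(N \right)} = - \frac{1}{13}$
$\frac{29 - 289}{247 + c{\left(10 \right)}} = \frac{29 - 289}{247 - \frac{1}{13}} = - \frac{260}{\frac{3210}{13}} = \left(-260\right) \frac{13}{3210} = - \frac{338}{321}$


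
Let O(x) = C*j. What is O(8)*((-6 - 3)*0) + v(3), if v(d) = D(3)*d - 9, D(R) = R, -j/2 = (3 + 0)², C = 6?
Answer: 0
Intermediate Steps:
j = -18 (j = -2*(3 + 0)² = -2*3² = -2*9 = -18)
v(d) = -9 + 3*d (v(d) = 3*d - 9 = -9 + 3*d)
O(x) = -108 (O(x) = 6*(-18) = -108)
O(8)*((-6 - 3)*0) + v(3) = -108*(-6 - 3)*0 + (-9 + 3*3) = -(-972)*0 + (-9 + 9) = -108*0 + 0 = 0 + 0 = 0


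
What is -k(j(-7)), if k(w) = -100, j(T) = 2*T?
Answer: 100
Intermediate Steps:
-k(j(-7)) = -1*(-100) = 100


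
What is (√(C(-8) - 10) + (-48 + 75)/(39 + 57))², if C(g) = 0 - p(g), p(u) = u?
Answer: -1967/1024 + 9*I*√2/16 ≈ -1.9209 + 0.7955*I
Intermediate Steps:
C(g) = -g (C(g) = 0 - g = -g)
(√(C(-8) - 10) + (-48 + 75)/(39 + 57))² = (√(-1*(-8) - 10) + (-48 + 75)/(39 + 57))² = (√(8 - 10) + 27/96)² = (√(-2) + 27*(1/96))² = (I*√2 + 9/32)² = (9/32 + I*√2)²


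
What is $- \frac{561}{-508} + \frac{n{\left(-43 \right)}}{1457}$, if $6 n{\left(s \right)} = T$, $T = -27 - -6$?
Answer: $\frac{815599}{740156} \approx 1.1019$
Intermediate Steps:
$T = -21$ ($T = -27 + 6 = -21$)
$n{\left(s \right)} = - \frac{7}{2}$ ($n{\left(s \right)} = \frac{1}{6} \left(-21\right) = - \frac{7}{2}$)
$- \frac{561}{-508} + \frac{n{\left(-43 \right)}}{1457} = - \frac{561}{-508} - \frac{7}{2 \cdot 1457} = \left(-561\right) \left(- \frac{1}{508}\right) - \frac{7}{2914} = \frac{561}{508} - \frac{7}{2914} = \frac{815599}{740156}$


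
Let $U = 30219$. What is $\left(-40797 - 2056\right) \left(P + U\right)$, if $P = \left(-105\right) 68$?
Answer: $-989004387$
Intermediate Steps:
$P = -7140$
$\left(-40797 - 2056\right) \left(P + U\right) = \left(-40797 - 2056\right) \left(-7140 + 30219\right) = \left(-42853\right) 23079 = -989004387$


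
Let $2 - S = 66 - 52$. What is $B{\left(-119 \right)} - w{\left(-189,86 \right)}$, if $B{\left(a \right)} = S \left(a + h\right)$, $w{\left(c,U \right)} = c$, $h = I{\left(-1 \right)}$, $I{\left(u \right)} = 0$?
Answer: $1617$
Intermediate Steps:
$S = -12$ ($S = 2 - \left(66 - 52\right) = 2 - 14 = -12$)
$h = 0$
$B{\left(a \right)} = - 12 a$ ($B{\left(a \right)} = - 12 \left(a + 0\right) = - 12 a$)
$B{\left(-119 \right)} - w{\left(-189,86 \right)} = \left(-12\right) \left(-119\right) - -189 = 1428 + 189 = 1617$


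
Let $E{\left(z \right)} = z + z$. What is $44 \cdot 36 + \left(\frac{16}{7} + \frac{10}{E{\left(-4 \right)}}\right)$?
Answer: $\frac{44381}{28} \approx 1585.0$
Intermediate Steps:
$E{\left(z \right)} = 2 z$
$44 \cdot 36 + \left(\frac{16}{7} + \frac{10}{E{\left(-4 \right)}}\right) = 44 \cdot 36 + \left(\frac{16}{7} + \frac{10}{2 \left(-4\right)}\right) = 1584 + \left(16 \cdot \frac{1}{7} + \frac{10}{-8}\right) = 1584 + \left(\frac{16}{7} + 10 \left(- \frac{1}{8}\right)\right) = 1584 + \left(\frac{16}{7} - \frac{5}{4}\right) = 1584 + \frac{29}{28} = \frac{44381}{28}$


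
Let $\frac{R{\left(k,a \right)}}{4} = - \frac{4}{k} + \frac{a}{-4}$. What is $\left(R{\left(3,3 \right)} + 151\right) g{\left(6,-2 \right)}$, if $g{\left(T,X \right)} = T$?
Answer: $856$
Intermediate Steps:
$R{\left(k,a \right)} = - a - \frac{16}{k}$ ($R{\left(k,a \right)} = 4 \left(- \frac{4}{k} + \frac{a}{-4}\right) = 4 \left(- \frac{4}{k} + a \left(- \frac{1}{4}\right)\right) = 4 \left(- \frac{4}{k} - \frac{a}{4}\right) = - a - \frac{16}{k}$)
$\left(R{\left(3,3 \right)} + 151\right) g{\left(6,-2 \right)} = \left(\left(\left(-1\right) 3 - \frac{16}{3}\right) + 151\right) 6 = \left(\left(-3 - \frac{16}{3}\right) + 151\right) 6 = \left(- \frac{25}{3} + 151\right) 6 = \frac{428}{3} \cdot 6 = 856$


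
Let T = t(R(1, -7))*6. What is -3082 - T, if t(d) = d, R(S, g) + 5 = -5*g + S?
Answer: -3268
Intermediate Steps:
R(S, g) = -5 + S - 5*g (R(S, g) = -5 + (-5*g + S) = -5 + (S - 5*g) = -5 + S - 5*g)
T = 186 (T = (-5 + 1 - 5*(-7))*6 = (-5 + 1 + 35)*6 = 31*6 = 186)
-3082 - T = -3082 - 1*186 = -3082 - 186 = -3268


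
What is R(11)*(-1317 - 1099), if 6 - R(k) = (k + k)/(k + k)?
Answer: -12080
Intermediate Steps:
R(k) = 5 (R(k) = 6 - (k + k)/(k + k) = 6 - 2*k/(2*k) = 6 - 2*k*1/(2*k) = 6 - 1*1 = 6 - 1 = 5)
R(11)*(-1317 - 1099) = 5*(-1317 - 1099) = 5*(-2416) = -12080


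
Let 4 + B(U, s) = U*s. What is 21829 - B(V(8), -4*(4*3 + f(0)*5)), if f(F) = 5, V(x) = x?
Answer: 23017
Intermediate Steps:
B(U, s) = -4 + U*s
21829 - B(V(8), -4*(4*3 + f(0)*5)) = 21829 - (-4 + 8*(-4*(4*3 + 5*5))) = 21829 - (-4 + 8*(-4*(12 + 25))) = 21829 - (-4 + 8*(-4*37)) = 21829 - (-4 + 8*(-148)) = 21829 - (-4 - 1184) = 21829 - 1*(-1188) = 21829 + 1188 = 23017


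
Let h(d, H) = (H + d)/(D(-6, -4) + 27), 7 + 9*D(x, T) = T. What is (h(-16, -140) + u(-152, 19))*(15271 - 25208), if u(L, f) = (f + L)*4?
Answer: 310103959/58 ≈ 5.3466e+6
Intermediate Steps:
D(x, T) = -7/9 + T/9
u(L, f) = 4*L + 4*f (u(L, f) = (L + f)*4 = 4*L + 4*f)
h(d, H) = 9*H/232 + 9*d/232 (h(d, H) = (H + d)/((-7/9 + (⅑)*(-4)) + 27) = (H + d)/((-7/9 - 4/9) + 27) = (H + d)/(-11/9 + 27) = (H + d)/(232/9) = (H + d)*(9/232) = 9*H/232 + 9*d/232)
(h(-16, -140) + u(-152, 19))*(15271 - 25208) = (((9/232)*(-140) + (9/232)*(-16)) + (4*(-152) + 4*19))*(15271 - 25208) = ((-315/58 - 18/29) + (-608 + 76))*(-9937) = (-351/58 - 532)*(-9937) = -31207/58*(-9937) = 310103959/58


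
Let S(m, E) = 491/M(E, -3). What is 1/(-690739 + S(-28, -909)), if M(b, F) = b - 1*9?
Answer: -918/634098893 ≈ -1.4477e-6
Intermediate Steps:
M(b, F) = -9 + b (M(b, F) = b - 9 = -9 + b)
S(m, E) = 491/(-9 + E)
1/(-690739 + S(-28, -909)) = 1/(-690739 + 491/(-9 - 909)) = 1/(-690739 + 491/(-918)) = 1/(-690739 + 491*(-1/918)) = 1/(-690739 - 491/918) = 1/(-634098893/918) = -918/634098893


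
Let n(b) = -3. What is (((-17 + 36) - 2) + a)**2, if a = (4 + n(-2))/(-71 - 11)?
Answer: 1940449/6724 ≈ 288.59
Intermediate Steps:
a = -1/82 (a = (4 - 3)/(-71 - 11) = 1/(-82) = 1*(-1/82) = -1/82 ≈ -0.012195)
(((-17 + 36) - 2) + a)**2 = (((-17 + 36) - 2) - 1/82)**2 = ((19 - 2) - 1/82)**2 = (17 - 1/82)**2 = (1393/82)**2 = 1940449/6724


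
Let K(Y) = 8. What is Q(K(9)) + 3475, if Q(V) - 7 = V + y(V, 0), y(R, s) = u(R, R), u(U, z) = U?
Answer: 3498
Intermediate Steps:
y(R, s) = R
Q(V) = 7 + 2*V (Q(V) = 7 + (V + V) = 7 + 2*V)
Q(K(9)) + 3475 = (7 + 2*8) + 3475 = (7 + 16) + 3475 = 23 + 3475 = 3498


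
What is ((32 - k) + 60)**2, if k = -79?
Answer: 29241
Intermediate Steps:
((32 - k) + 60)**2 = ((32 - 1*(-79)) + 60)**2 = ((32 + 79) + 60)**2 = (111 + 60)**2 = 171**2 = 29241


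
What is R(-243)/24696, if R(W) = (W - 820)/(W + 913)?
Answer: -1063/16546320 ≈ -6.4244e-5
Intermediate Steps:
R(W) = (-820 + W)/(913 + W)
R(-243)/24696 = ((-820 - 243)/(913 - 243))/24696 = (-1063/670)*(1/24696) = ((1/670)*(-1063))*(1/24696) = -1063/670*1/24696 = -1063/16546320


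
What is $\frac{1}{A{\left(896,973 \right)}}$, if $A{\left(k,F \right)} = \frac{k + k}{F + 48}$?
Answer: $\frac{1021}{1792} \approx 0.56975$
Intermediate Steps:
$A{\left(k,F \right)} = \frac{2 k}{48 + F}$
$\frac{1}{A{\left(896,973 \right)}} = \frac{1}{2 \cdot 896 \frac{1}{48 + 973}} = \frac{1}{2 \cdot 896 \cdot \frac{1}{1021}} = \frac{1}{\frac{1792}{1021}} = \frac{1021}{1792}$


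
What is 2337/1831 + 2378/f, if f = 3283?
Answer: 12026489/6011173 ≈ 2.0007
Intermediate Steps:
2337/1831 + 2378/f = 2337/1831 + 2378/3283 = 12026489/6011173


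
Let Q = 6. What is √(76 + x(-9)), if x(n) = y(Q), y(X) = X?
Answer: √82 ≈ 9.0554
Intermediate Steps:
x(n) = 6
√(76 + x(-9)) = √(76 + 6) = √82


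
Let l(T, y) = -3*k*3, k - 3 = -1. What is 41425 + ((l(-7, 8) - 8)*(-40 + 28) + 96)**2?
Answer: 207889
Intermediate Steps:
k = 2 (k = 3 - 1 = 2)
l(T, y) = -18 (l(T, y) = -3*2*3 = -6*3 = -18)
41425 + ((l(-7, 8) - 8)*(-40 + 28) + 96)**2 = 41425 + ((-18 - 8)*(-40 + 28) + 96)**2 = 41425 + (-26*(-12) + 96)**2 = 41425 + (312 + 96)**2 = 41425 + 408**2 = 41425 + 166464 = 207889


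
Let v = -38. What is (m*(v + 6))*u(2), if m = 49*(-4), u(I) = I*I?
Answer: 25088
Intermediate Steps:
u(I) = I**2
m = -196
(m*(v + 6))*u(2) = -196*(-38 + 6)*2**2 = -196*(-32)*4 = 6272*4 = 25088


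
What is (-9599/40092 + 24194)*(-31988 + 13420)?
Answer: -4502629747858/10023 ≈ -4.4923e+8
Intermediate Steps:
(-9599/40092 + 24194)*(-31988 + 13420) = (-9599*1/40092 + 24194)*(-18568) = (-9599/40092 + 24194)*(-18568) = (969976249/40092)*(-18568) = -4502629747858/10023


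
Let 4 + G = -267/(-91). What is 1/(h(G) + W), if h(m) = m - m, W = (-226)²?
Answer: 1/51076 ≈ 1.9579e-5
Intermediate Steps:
G = -97/91 (G = -4 - 267/(-91) = -4 - 267*(-1/91) = -4 + 267/91 = -97/91 ≈ -1.0659)
W = 51076
h(m) = 0
1/(h(G) + W) = 1/(0 + 51076) = 1/51076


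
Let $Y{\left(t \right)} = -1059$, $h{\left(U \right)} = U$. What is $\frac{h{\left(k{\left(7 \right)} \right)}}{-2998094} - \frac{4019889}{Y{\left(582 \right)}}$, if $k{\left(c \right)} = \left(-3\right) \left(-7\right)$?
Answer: $\frac{4017335023109}{1058327182} \approx 3795.9$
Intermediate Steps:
$k{\left(c \right)} = 21$
$\frac{h{\left(k{\left(7 \right)} \right)}}{-2998094} - \frac{4019889}{Y{\left(582 \right)}} = \frac{21}{-2998094} - \frac{4019889}{-1059} = 21 \left(- \frac{1}{2998094}\right) - - \frac{1339963}{353} = - \frac{21}{2998094} + \frac{1339963}{353} = \frac{4017335023109}{1058327182}$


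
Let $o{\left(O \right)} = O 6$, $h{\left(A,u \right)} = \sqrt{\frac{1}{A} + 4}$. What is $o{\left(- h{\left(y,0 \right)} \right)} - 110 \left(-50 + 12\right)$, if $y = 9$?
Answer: $4180 - 2 \sqrt{37} \approx 4167.8$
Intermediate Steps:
$h{\left(A,u \right)} = \sqrt{4 + \frac{1}{A}}$
$o{\left(O \right)} = 6 O$
$o{\left(- h{\left(y,0 \right)} \right)} - 110 \left(-50 + 12\right) = 6 \left(- \sqrt{4 + \frac{1}{9}}\right) - 110 \left(-50 + 12\right) = 6 \left(- \sqrt{4 + \frac{1}{9}}\right) - 110 \left(-38\right) = 6 \left(- \sqrt{\frac{37}{9}}\right) - -4180 = 6 \left(- \frac{\sqrt{37}}{3}\right) + 4180 = - 2 \sqrt{37} + 4180 = 4180 - 2 \sqrt{37}$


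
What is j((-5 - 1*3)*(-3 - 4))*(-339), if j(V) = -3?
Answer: 1017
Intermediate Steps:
j((-5 - 1*3)*(-3 - 4))*(-339) = -3*(-339) = 1017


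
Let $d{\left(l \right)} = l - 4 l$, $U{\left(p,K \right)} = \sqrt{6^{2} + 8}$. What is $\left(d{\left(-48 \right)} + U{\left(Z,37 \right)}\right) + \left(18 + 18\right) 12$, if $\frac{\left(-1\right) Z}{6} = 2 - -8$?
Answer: $576 + 2 \sqrt{11} \approx 582.63$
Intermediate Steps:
$Z = -60$ ($Z = - 6 \left(2 - -8\right) = - 6 \left(2 + 8\right) = \left(-6\right) 10 = -60$)
$U{\left(p,K \right)} = 2 \sqrt{11}$ ($U{\left(p,K \right)} = \sqrt{36 + 8} = \sqrt{44} = 2 \sqrt{11}$)
$d{\left(l \right)} = - 3 l$
$\left(d{\left(-48 \right)} + U{\left(Z,37 \right)}\right) + \left(18 + 18\right) 12 = \left(\left(-3\right) \left(-48\right) + 2 \sqrt{11}\right) + \left(18 + 18\right) 12 = \left(144 + 2 \sqrt{11}\right) + 36 \cdot 12 = \left(144 + 2 \sqrt{11}\right) + 432 = 576 + 2 \sqrt{11}$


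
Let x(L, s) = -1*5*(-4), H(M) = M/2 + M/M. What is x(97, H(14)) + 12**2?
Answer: 164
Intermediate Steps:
H(M) = 1 + M/2 (H(M) = M*(1/2) + 1 = M/2 + 1 = 1 + M/2)
x(L, s) = 20 (x(L, s) = -5*(-4) = 20)
x(97, H(14)) + 12**2 = 20 + 12**2 = 20 + 144 = 164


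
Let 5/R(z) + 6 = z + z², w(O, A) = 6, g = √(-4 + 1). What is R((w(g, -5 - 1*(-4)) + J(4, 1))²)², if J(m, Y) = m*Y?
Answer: 25/101888836 ≈ 2.4537e-7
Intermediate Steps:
J(m, Y) = Y*m
g = I*√3 (g = √(-3) = I*√3 ≈ 1.732*I)
R(z) = 5/(-6 + z + z²) (R(z) = 5/(-6 + (z + z²)) = 5/(-6 + z + z²))
R((w(g, -5 - 1*(-4)) + J(4, 1))²)² = (5/(-6 + (6 + 1*4)² + ((6 + 1*4)²)²))² = (5/(-6 + (6 + 4)² + ((6 + 4)²)²))² = (5/(-6 + 10² + (10²)²))² = (5/(-6 + 100 + 100²))² = (5/(-6 + 100 + 10000))² = (5/10094)² = 25/101888836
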